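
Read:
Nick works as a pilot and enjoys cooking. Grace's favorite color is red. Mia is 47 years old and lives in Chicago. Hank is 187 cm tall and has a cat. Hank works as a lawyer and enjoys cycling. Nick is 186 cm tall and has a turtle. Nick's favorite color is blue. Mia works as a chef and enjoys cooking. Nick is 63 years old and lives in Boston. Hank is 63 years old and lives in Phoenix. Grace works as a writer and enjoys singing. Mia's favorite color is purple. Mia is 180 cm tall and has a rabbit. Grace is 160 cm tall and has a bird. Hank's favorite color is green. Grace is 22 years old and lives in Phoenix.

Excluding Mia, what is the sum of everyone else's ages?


Sum (excluding Mia): 148

148


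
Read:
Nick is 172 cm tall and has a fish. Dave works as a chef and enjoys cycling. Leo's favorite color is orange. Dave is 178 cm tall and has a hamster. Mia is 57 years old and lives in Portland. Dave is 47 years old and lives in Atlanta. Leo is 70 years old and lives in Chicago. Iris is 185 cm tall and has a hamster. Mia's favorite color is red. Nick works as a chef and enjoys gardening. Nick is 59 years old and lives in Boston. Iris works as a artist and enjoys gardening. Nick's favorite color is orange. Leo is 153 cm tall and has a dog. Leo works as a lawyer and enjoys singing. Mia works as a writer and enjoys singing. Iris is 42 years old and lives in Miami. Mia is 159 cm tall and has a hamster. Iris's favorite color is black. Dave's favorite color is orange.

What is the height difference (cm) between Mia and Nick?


|159 - 172| = 13

13


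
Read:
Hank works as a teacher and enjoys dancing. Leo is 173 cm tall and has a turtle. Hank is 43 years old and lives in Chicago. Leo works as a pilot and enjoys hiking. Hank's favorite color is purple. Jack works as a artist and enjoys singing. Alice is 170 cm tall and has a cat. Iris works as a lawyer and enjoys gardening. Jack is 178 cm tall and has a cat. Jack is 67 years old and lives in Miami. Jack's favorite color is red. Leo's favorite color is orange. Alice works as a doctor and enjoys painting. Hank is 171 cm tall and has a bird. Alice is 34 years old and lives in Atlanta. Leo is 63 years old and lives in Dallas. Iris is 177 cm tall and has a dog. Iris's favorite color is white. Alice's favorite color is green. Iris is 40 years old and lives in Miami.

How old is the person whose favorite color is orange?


Person with favorite color=orange is Leo, age 63

63


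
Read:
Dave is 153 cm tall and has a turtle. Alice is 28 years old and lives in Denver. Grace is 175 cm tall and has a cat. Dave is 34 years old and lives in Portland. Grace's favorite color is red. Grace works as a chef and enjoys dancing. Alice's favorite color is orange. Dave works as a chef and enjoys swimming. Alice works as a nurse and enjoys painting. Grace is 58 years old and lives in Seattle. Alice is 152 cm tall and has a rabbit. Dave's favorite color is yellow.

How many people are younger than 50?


Filter: 2

2


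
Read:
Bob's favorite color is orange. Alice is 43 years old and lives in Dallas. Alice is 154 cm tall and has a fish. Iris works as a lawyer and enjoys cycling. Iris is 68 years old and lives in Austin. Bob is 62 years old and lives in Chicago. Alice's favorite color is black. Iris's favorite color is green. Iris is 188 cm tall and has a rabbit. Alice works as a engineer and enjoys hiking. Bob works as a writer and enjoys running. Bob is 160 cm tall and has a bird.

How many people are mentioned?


People: Bob, Alice, Iris. Count = 3

3


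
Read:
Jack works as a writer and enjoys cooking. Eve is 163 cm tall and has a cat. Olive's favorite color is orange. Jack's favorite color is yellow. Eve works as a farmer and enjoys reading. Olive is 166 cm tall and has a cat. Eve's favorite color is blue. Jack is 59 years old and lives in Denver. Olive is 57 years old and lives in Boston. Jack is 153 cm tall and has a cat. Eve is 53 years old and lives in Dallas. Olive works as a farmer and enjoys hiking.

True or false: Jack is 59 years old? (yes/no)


Jack is actually 59. yes

yes


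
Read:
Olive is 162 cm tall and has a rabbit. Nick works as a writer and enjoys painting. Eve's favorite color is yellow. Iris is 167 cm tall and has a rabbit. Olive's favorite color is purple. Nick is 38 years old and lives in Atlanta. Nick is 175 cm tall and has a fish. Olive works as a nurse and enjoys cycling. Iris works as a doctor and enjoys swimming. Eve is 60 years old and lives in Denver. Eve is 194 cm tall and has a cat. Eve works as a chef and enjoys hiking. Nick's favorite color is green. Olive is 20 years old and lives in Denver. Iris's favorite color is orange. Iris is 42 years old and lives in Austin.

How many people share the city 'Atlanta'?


Count: 1

1


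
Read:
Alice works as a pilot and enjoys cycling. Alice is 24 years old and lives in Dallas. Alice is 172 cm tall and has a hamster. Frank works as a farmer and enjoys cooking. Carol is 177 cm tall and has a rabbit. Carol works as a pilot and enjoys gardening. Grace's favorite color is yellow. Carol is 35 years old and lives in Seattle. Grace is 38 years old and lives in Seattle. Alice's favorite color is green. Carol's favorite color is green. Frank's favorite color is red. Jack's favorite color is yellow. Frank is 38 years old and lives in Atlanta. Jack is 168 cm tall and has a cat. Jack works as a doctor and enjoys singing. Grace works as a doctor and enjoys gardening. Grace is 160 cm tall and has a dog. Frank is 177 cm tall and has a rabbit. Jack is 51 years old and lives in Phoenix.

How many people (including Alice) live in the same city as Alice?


Alice lives in Dallas. Count = 1

1


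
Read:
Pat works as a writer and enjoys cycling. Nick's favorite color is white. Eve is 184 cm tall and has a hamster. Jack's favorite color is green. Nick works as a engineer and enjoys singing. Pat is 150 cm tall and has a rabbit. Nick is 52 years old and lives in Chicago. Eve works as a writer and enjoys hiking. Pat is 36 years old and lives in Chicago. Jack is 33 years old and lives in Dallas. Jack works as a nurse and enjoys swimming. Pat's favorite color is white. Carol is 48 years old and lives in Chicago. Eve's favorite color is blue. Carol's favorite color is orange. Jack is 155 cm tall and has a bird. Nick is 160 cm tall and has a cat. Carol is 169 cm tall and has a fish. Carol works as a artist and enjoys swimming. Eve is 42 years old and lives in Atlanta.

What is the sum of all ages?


48+42+33+52+36 = 211

211


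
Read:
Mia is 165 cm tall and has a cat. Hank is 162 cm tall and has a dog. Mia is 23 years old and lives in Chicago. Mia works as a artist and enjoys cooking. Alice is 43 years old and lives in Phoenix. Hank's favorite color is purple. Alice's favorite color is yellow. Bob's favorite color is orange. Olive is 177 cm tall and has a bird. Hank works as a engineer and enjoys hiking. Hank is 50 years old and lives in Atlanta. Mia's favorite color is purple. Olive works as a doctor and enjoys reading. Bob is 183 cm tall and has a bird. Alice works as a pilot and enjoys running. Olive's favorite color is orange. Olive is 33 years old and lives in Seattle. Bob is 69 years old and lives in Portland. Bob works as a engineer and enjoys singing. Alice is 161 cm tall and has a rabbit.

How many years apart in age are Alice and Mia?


43 vs 23, diff = 20

20


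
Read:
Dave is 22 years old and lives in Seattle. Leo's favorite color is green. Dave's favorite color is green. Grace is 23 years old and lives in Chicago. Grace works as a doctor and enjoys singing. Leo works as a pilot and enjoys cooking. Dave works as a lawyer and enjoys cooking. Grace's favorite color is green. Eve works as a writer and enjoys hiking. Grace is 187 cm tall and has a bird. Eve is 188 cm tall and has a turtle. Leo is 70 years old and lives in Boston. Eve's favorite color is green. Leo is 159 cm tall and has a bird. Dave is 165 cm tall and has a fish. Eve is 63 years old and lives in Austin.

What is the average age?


Sum=178, n=4, avg=44.5

44.5


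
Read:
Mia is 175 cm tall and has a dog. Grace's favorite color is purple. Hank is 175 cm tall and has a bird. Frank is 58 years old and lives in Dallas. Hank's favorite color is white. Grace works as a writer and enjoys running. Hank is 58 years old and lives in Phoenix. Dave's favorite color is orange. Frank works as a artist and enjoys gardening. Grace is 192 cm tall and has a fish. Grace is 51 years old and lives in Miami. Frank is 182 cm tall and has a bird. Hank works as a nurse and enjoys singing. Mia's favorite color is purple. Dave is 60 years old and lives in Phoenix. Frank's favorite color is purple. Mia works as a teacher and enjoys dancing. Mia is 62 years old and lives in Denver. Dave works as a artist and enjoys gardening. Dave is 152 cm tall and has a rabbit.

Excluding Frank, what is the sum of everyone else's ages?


Sum (excluding Frank): 231

231


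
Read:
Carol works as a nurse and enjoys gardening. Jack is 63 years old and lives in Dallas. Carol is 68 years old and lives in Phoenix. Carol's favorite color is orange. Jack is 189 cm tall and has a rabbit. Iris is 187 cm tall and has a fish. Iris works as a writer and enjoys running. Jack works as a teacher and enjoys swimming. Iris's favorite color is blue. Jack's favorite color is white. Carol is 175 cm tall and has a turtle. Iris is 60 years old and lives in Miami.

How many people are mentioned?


People: Jack, Carol, Iris. Count = 3

3


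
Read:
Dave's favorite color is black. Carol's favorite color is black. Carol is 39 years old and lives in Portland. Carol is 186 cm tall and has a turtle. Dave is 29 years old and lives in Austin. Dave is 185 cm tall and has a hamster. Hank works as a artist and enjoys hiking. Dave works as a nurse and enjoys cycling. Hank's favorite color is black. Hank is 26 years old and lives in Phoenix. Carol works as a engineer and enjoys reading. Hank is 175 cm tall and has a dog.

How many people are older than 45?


Filter: 0

0


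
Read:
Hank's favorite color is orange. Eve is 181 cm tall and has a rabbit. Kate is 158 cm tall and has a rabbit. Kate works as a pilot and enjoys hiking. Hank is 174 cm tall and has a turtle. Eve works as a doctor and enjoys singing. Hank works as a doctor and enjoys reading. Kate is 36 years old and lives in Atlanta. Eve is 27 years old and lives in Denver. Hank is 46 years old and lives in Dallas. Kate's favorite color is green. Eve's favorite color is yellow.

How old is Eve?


Eve is 27 years old

27


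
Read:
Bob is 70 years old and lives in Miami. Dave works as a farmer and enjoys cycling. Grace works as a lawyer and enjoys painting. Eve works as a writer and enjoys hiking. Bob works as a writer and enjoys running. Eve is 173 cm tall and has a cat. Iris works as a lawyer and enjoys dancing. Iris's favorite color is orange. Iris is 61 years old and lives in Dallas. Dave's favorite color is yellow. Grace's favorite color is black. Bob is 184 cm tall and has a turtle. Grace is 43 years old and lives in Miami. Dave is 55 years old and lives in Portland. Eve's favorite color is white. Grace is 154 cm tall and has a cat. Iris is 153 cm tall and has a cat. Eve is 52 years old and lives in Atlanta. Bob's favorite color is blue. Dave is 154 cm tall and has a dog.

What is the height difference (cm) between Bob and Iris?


|184 - 153| = 31

31


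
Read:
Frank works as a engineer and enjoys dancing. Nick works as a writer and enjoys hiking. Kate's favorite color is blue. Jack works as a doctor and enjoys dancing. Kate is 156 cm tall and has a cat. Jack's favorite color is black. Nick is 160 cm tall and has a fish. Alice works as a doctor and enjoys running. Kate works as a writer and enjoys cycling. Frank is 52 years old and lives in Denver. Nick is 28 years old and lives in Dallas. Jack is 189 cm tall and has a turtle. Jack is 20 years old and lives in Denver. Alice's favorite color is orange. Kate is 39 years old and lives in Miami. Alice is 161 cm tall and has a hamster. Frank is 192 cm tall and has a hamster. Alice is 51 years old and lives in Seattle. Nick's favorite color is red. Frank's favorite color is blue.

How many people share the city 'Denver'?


Count: 2

2


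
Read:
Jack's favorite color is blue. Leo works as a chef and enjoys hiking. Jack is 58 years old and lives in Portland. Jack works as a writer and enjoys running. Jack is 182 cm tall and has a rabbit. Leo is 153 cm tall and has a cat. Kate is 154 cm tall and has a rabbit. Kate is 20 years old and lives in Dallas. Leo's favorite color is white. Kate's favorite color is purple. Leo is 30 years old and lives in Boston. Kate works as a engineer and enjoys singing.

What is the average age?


Sum=108, n=3, avg=36

36


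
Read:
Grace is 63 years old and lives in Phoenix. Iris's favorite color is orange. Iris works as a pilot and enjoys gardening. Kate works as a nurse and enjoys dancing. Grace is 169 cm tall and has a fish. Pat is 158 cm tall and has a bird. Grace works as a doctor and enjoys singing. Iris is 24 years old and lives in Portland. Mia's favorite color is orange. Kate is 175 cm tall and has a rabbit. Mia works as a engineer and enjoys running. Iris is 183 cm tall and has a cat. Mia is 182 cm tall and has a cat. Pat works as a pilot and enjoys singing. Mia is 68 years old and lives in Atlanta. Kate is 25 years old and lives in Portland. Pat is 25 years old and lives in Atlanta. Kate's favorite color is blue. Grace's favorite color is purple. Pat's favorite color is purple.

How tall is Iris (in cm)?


Iris is 183 cm tall

183


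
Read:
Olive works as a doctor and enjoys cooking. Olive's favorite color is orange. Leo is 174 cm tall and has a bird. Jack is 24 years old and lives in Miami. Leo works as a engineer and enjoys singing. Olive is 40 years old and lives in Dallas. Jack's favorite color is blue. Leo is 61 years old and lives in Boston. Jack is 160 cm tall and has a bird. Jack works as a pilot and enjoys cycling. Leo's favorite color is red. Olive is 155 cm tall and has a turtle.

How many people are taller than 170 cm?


Taller than 170: 1

1


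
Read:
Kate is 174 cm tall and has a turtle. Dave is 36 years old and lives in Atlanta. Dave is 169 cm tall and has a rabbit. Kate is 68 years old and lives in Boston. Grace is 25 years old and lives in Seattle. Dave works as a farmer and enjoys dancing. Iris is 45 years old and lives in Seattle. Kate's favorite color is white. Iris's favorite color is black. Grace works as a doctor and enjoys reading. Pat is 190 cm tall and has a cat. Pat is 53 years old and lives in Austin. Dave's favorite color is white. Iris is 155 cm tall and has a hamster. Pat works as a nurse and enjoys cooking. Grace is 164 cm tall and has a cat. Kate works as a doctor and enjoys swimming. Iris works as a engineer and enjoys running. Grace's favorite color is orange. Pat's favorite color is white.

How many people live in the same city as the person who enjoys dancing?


Person with hobby dancing is Dave, city Atlanta. Count = 1

1


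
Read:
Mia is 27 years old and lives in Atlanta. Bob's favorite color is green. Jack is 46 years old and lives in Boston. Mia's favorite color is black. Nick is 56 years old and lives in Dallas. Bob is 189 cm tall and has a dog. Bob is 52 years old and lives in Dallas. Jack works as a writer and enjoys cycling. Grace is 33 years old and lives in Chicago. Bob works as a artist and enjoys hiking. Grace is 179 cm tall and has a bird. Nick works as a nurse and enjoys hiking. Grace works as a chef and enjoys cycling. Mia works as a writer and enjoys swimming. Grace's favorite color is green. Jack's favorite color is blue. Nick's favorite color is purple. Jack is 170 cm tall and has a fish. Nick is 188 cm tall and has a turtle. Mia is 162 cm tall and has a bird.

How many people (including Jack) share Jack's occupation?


Jack is a writer. Count = 2

2


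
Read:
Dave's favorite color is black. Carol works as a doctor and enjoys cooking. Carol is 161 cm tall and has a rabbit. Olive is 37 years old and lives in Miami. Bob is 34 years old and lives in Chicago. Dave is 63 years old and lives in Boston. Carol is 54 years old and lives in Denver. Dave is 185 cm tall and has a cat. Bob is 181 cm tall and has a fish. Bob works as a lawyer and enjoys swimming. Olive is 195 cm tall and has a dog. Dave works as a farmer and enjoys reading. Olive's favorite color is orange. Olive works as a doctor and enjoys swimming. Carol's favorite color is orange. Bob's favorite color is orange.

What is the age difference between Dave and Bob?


|63 - 34| = 29

29


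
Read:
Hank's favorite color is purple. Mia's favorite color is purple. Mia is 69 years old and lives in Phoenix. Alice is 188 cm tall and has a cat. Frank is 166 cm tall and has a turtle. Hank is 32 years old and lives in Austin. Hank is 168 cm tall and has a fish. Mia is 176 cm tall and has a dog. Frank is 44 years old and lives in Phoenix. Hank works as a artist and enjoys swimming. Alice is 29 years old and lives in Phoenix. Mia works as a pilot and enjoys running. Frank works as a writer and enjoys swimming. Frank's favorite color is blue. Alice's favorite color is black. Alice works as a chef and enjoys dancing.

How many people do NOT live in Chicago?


Not in Chicago: 4

4


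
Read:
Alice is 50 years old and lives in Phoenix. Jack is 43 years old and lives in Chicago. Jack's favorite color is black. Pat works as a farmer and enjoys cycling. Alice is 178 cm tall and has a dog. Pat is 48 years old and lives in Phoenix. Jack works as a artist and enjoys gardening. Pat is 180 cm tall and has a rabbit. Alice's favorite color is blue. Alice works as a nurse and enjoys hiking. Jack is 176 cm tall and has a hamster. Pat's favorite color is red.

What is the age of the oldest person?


Oldest: Alice at 50

50


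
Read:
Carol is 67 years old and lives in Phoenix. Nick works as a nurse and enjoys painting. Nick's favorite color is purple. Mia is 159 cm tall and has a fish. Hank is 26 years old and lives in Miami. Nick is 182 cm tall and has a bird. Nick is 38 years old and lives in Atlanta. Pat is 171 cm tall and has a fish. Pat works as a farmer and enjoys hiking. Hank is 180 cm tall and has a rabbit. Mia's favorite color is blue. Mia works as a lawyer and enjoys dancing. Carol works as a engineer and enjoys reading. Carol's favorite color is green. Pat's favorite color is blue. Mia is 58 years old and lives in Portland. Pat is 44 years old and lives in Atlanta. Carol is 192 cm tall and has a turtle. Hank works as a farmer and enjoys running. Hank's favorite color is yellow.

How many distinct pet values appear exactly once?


Unique pet values: 3

3


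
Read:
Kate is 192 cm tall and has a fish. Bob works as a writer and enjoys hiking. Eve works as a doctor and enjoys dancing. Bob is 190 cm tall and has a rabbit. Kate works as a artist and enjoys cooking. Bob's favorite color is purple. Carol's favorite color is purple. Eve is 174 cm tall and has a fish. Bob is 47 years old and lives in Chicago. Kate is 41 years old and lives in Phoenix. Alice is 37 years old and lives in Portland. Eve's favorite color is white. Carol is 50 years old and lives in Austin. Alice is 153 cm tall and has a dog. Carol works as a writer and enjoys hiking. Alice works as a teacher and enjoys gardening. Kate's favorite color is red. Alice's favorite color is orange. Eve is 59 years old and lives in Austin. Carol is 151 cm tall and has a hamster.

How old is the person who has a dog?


Person with dog is Alice, age 37

37


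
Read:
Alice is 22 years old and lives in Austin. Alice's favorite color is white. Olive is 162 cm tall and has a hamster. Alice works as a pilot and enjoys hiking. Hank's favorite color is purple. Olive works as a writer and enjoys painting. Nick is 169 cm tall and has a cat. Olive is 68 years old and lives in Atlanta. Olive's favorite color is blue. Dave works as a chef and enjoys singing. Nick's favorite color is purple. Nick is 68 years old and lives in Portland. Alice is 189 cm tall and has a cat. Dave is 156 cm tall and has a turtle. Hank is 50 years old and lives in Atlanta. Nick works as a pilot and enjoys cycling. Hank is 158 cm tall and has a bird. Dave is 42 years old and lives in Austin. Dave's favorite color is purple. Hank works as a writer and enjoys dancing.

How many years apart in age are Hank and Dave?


50 vs 42, diff = 8

8


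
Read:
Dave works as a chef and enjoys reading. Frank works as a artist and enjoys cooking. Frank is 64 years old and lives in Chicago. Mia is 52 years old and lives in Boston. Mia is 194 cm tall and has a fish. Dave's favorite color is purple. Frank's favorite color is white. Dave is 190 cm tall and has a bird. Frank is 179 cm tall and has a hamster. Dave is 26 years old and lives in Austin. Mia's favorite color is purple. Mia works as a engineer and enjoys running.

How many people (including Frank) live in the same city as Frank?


Frank lives in Chicago. Count = 1

1


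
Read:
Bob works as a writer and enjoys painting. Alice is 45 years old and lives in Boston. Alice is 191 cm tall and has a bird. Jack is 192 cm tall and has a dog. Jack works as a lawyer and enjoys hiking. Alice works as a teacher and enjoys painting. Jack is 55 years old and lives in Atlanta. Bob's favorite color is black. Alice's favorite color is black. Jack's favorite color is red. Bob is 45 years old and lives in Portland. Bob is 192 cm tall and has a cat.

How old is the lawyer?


The lawyer is Jack, age 55

55


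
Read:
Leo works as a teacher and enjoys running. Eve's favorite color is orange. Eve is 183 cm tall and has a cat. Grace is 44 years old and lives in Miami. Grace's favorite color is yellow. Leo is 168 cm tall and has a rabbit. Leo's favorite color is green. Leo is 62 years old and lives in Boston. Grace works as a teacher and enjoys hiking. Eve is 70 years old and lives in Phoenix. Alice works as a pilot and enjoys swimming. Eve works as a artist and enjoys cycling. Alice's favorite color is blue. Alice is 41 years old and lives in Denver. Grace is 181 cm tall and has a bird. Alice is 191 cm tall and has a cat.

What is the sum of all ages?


70+41+62+44 = 217

217


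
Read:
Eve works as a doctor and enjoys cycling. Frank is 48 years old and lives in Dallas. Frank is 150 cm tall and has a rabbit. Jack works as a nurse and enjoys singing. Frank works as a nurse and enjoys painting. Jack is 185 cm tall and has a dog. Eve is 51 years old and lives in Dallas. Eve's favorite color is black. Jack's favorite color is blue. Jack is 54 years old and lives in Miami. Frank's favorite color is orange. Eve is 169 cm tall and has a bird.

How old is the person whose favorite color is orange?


Person with favorite color=orange is Frank, age 48

48


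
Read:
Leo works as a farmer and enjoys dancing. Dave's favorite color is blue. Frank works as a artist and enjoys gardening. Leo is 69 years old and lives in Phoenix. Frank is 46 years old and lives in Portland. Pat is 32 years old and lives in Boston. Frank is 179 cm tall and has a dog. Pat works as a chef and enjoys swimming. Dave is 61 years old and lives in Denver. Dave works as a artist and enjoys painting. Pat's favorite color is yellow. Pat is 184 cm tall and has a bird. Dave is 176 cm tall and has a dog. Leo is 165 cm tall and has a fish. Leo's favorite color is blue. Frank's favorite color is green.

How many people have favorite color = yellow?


Count: 1

1


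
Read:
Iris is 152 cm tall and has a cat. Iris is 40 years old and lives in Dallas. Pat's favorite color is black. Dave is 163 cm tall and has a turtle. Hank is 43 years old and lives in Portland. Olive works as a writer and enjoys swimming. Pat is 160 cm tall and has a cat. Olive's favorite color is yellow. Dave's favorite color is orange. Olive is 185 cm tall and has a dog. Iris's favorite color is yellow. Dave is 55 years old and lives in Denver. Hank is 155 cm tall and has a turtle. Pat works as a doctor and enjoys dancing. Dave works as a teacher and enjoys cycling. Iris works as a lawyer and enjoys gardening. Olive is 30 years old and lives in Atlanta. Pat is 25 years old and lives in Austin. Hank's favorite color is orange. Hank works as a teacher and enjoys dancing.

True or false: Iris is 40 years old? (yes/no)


Iris is actually 40. yes

yes


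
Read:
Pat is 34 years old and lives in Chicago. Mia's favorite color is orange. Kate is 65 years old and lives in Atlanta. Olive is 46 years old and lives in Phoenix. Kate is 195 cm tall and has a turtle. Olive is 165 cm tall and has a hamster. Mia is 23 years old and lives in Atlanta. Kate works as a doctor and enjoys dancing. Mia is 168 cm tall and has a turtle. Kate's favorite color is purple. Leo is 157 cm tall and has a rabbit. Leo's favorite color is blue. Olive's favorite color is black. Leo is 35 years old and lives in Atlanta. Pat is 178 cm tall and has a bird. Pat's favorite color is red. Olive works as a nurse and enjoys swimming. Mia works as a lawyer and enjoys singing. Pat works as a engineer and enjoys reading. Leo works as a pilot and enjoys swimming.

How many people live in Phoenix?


Count in Phoenix: 1

1


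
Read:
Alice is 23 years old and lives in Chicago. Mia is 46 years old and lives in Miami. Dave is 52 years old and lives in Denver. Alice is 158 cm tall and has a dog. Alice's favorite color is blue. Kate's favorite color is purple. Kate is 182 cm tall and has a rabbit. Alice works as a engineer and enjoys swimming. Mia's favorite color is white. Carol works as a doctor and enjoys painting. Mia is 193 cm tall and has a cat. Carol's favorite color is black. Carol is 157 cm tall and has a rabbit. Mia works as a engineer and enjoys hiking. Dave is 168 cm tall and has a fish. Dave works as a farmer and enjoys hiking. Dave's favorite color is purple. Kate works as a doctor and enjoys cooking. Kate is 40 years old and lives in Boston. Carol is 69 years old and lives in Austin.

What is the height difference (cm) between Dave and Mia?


|168 - 193| = 25

25


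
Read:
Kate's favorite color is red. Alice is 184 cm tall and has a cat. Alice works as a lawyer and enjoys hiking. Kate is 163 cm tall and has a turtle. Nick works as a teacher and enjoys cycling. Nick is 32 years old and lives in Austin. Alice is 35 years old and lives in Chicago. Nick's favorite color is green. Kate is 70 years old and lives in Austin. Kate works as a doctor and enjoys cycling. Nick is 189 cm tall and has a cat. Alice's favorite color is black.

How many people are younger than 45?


Filter: 2

2


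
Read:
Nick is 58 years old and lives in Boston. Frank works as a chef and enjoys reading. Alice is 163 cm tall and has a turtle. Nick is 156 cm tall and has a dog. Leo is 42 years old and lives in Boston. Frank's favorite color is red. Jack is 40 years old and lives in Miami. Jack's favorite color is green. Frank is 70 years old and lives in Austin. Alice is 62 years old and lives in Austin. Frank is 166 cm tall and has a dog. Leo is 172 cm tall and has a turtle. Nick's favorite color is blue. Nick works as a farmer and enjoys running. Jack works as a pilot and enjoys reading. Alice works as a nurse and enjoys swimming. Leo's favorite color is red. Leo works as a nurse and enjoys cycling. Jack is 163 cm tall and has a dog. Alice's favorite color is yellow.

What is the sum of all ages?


42+70+58+40+62 = 272

272


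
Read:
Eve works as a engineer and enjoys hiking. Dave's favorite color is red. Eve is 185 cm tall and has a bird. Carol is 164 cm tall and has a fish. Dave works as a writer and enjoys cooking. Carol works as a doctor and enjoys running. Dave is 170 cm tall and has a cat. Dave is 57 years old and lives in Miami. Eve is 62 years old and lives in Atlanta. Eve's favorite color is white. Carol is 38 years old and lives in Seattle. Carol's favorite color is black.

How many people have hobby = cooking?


Count: 1

1


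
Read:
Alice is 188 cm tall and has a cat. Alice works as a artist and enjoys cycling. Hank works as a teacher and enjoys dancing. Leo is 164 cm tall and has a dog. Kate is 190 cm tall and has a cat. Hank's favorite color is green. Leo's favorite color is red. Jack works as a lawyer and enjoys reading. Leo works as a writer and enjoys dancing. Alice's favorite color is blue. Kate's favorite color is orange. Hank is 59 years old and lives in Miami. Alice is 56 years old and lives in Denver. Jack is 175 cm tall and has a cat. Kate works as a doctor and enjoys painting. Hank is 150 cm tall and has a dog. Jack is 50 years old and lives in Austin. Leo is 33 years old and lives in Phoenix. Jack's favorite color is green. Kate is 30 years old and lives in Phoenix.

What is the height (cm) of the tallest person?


Tallest: Kate at 190 cm

190


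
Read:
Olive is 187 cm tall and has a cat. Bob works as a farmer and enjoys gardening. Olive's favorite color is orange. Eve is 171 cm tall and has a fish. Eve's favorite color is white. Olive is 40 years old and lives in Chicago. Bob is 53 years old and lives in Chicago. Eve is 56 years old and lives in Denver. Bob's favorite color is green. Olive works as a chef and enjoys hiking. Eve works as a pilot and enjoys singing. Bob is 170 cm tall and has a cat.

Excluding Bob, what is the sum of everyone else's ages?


Sum (excluding Bob): 96

96


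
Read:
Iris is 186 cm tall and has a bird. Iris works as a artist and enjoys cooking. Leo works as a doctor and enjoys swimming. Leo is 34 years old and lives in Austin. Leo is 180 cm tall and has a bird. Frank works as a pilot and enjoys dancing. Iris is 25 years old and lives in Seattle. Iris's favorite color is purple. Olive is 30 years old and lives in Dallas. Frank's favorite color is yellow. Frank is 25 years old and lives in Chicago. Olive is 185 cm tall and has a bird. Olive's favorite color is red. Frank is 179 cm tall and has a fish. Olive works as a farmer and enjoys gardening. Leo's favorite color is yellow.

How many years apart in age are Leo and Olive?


34 vs 30, diff = 4

4


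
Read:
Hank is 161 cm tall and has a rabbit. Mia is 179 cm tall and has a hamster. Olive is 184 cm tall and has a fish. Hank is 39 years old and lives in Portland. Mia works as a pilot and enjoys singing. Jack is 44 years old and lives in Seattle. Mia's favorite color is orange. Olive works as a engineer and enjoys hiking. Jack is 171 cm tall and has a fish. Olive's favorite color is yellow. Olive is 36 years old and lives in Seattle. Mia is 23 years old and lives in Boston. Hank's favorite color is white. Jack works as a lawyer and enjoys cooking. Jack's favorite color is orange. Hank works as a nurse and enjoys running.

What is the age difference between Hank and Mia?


|39 - 23| = 16

16


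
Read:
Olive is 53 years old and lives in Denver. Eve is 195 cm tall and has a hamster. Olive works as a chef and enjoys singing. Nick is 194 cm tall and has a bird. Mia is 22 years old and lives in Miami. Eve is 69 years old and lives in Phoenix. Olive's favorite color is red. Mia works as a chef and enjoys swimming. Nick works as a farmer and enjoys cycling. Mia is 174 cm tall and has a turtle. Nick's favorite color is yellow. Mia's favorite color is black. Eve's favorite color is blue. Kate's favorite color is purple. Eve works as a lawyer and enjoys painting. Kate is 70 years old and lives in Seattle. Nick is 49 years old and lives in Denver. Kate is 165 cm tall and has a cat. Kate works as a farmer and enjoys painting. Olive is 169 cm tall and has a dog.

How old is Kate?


Kate is 70 years old

70


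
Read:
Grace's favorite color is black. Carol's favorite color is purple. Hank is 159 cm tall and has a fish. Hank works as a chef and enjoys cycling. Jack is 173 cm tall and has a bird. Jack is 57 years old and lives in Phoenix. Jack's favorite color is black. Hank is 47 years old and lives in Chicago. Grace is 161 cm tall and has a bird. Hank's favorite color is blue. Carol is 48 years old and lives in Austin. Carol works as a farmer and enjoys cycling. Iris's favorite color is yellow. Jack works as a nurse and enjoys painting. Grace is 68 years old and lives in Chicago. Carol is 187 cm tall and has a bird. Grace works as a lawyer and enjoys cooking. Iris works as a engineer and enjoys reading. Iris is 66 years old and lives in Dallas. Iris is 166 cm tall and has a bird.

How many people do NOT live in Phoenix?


Not in Phoenix: 4

4


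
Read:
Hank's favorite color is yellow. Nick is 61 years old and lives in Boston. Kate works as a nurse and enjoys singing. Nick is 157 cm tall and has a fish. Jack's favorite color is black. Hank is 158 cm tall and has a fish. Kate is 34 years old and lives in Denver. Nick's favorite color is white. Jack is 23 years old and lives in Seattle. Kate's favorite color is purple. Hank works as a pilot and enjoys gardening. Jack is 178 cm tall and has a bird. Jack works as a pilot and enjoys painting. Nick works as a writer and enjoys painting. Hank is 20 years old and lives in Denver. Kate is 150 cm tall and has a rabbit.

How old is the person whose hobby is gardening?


Person with hobby=gardening is Hank, age 20

20


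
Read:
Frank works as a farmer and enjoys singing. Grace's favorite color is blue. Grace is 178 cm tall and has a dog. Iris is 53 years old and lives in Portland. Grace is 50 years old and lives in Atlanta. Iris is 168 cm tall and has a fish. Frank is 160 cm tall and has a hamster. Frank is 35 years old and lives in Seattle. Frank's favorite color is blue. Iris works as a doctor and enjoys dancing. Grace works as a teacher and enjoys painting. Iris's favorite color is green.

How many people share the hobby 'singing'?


Count: 1

1


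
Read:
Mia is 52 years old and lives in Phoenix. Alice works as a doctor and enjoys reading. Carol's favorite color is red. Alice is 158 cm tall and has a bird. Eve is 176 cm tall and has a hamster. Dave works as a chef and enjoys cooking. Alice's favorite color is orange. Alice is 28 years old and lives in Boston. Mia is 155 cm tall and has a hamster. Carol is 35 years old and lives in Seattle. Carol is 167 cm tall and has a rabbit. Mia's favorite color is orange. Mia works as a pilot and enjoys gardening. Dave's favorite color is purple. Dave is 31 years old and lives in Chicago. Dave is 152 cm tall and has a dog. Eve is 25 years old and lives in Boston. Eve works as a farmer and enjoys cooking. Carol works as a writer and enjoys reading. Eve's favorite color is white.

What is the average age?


Sum=171, n=5, avg=34.2

34.2


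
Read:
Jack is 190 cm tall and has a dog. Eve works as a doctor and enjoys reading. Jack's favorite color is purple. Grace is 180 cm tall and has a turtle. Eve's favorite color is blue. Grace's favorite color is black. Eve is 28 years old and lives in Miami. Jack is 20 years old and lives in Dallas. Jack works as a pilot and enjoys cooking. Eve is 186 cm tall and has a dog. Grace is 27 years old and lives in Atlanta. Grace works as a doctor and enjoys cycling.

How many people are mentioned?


People: Eve, Jack, Grace. Count = 3

3


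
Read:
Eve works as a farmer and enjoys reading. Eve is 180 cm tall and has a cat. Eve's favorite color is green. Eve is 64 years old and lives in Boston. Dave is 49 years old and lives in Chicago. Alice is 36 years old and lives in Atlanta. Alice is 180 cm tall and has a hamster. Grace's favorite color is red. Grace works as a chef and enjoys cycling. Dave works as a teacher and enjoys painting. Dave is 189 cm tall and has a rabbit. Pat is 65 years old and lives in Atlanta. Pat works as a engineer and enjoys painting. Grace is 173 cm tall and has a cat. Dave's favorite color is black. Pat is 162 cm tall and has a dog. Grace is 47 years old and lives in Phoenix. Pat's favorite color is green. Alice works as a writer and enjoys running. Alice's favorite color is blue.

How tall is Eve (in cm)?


Eve is 180 cm tall

180


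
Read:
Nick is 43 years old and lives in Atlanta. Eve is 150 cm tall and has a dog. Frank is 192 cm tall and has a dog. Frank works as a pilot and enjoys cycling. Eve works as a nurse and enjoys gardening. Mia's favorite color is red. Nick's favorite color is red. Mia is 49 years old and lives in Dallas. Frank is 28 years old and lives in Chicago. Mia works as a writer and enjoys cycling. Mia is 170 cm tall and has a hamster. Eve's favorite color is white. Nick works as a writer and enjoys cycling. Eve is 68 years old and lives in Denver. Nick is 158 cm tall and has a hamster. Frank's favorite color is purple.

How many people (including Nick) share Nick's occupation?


Nick is a writer. Count = 2

2


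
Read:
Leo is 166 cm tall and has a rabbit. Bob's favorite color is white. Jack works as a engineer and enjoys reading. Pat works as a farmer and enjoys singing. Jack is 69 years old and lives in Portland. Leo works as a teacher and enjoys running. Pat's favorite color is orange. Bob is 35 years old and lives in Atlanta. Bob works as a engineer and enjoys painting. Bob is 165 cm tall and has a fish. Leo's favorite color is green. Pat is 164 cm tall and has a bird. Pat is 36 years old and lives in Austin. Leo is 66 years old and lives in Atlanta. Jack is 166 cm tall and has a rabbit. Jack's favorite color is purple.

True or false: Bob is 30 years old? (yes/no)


Bob is actually 35. no

no


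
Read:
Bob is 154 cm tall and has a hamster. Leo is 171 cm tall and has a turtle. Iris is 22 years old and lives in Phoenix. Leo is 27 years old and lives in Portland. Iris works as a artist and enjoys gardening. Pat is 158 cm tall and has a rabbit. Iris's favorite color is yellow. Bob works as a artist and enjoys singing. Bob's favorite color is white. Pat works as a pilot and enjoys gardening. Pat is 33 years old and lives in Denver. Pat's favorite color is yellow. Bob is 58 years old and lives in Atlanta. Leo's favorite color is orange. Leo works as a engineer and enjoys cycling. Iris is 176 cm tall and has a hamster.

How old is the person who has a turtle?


Person with turtle is Leo, age 27

27


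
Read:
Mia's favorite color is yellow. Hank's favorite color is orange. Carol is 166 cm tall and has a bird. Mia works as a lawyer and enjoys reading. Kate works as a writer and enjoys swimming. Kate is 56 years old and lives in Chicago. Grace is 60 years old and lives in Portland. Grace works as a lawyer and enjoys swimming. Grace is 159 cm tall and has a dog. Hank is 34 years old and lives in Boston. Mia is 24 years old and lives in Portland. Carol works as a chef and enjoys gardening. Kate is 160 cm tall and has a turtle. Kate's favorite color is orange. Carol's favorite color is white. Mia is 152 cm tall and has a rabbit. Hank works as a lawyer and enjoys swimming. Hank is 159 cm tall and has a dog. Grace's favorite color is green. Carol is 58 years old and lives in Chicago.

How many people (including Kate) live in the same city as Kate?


Kate lives in Chicago. Count = 2

2


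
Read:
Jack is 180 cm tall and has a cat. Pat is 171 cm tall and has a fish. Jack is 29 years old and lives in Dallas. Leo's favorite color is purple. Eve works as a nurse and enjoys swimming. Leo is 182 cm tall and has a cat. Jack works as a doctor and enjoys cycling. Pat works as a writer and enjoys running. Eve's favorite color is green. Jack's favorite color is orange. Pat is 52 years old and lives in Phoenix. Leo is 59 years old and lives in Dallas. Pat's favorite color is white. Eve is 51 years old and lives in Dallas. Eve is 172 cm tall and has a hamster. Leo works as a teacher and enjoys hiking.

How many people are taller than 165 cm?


Taller than 165: 4

4


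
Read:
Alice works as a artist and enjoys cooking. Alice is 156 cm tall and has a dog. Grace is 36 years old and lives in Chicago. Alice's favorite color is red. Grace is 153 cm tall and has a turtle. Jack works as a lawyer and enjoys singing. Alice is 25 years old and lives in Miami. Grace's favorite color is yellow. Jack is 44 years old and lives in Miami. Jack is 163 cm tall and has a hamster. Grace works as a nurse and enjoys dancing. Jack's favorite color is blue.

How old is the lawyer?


The lawyer is Jack, age 44

44


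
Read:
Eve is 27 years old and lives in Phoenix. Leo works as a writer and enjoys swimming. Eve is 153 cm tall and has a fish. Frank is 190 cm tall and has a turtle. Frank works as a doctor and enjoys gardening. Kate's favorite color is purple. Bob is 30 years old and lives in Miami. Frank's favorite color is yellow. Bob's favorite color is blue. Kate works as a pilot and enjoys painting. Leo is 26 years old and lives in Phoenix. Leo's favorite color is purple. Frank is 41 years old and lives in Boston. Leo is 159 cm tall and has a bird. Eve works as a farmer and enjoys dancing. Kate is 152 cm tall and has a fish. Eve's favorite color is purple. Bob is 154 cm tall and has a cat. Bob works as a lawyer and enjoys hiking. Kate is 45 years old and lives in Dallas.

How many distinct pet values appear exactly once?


Unique pet values: 3

3
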